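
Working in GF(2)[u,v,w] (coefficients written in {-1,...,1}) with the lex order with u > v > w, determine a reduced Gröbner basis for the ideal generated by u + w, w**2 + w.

G = {u + w, w**2 + w}

f_1 = u + w, LT = u.
f_2 = w**2 + w, LT = w**2.

The S-polynomials (S(f_1,f_2)) all reduce to 0 modulo the current basis, so we have a Gröbner basis.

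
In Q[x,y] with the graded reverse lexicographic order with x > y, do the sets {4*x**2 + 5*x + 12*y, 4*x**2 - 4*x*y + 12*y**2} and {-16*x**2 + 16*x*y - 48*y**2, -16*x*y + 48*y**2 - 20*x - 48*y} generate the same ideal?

Equality of ideals is decidable: compute both reduced Gröbner bases (unique for the ordering) and check whether they agree.
Buchberger on the first generating set:
f_1 = 4*x**2 + 5*x + 12*y, LT = x**2.
f_2 = 4*x**2 - 4*x*y + 12*y**2, LT = x**2.

S(f_1,f_2): lcm = x**2. S = x*y - 3*y**2 + 5/4*x + 3*y.
  reduce S modulo (f_1, f_2):
  remainder x*y - 3*y**2 + 5/4*x + 3*y ≠ 0; add g_3 = x*y - 3*y**2 + 5/4*x + 3*y to the basis.

S(f_1,g_3): lcm = x**2*y. S = 3*x*y**2 - 5/4*x**2 - 7/4*x*y + 3*y**2.
  reduce S modulo (f_1, f_2, g_3):
  remainder 9*y**3 - 45/2*y**2 + 135/16*x + 81/4*y ≠ 0; add g_4 = 9*y**3 - 45/2*y**2 + 135/16*x + 81/4*y to the basis.

The other S-polynomials (S(f_2,g_3), S(f_1,g_4), S(f_2,g_4), S(g_3,g_4)) all reduce to 0 modulo the current basis, so we have a Gröbner basis.
Inter-reduce: drop elements whose leading term is divisible by another's, tail-reduce, and make monic.
Reduced Gröbner basis: {y**3 - 5/2*y**2 + 15/16*x + 9/4*y, x**2 + 5/4*x + 3*y, x*y - 3*y**2 + 5/4*x + 3*y}.

Buchberger on the second generating set:
h_1 = -16*x**2 + 16*x*y - 48*y**2, LT = x**2.
h_2 = -16*x*y + 48*y**2 - 20*x - 48*y, LT = x*y.

S(h_1,h_2): lcm = x**2*y. S = 2*x*y**2 + 3*y**3 - 5/4*x**2 - 3*x*y.
  reduce S modulo (h_1, h_2):
  remainder 9*y**3 - 45/2*y**2 + 135/16*x + 81/4*y ≠ 0; add k_3 = 9*y**3 - 45/2*y**2 + 135/16*x + 81/4*y to the basis.

The other S-polynomials (S(h_1,k_3), S(h_2,k_3)) all reduce to 0 modulo the current basis, so we have a Gröbner basis.
Inter-reduce: drop elements whose leading term is divisible by another's, tail-reduce, and make monic.
Reduced Gröbner basis: {y**3 - 5/2*y**2 + 15/16*x + 9/4*y, x**2 + 5/4*x + 3*y, x*y - 3*y**2 + 5/4*x + 3*y}.

These coincide, so the ideals are equal.

Yes, the ideals are equal.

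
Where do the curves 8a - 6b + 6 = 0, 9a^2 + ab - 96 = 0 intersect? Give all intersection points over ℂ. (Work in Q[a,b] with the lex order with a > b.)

Compute a lex Gröbner basis by Buchberger's algorithm.
f_1 = 8a - 6b + 6, LT = a.
f_2 = 9a^2 + ab - 96, LT = a^2.

S(f_1,f_2): lcm = a^2. S = -31/36ab + 3/4a + 32/3.
  leading term ab: subtract (-31/288b)·f_1 from -31/36ab + 3/4a + 32/3 → 3/4a - 31/48b^2 + 31/48b + 32/3
  leading term a: subtract (3/32)·f_1 from 3/4a - 31/48b^2 + 31/48b + 32/3 → -31/48b^2 + 29/24b + 485/48
  leading term b^2: no divisor's leading term divides it; move -31/48b^2 to the remainder.
  leading term b: no divisor's leading term divides it; move 29/24b to the remainder.
  leading term 1: no divisor's leading term divides it; move 485/48 to the remainder.
  remainder -31/48b^2 + 29/24b + 485/48 ≠ 0; add h_3 = -31/48b^2 + 29/24b + 485/48 to the basis.

S(f_1,h_3): leading monomials are coprime, so the S-polynomial reduces to 0 (Buchberger's first criterion).
S(f_2,h_3): leading monomials are coprime, so the S-polynomial reduces to 0 (Buchberger's first criterion).
Every S-polynomial of the final basis reduces to 0, so we have a Gröbner basis.
Inter-reduce: drop elements whose leading term is divisible by another's, tail-reduce, and make monic.
Reduced Gröbner basis: {a - 3/4b + 3/4, b^2 - 58/31b - 485/31}.

From the last basis element, b^2 - 58/31b - 485/31 = 0, so b takes values in {-97/31, 5}. Each choice, substituted upward through the basis, yields the corresponding point(s) of the solution set.
  b = -97/31: the earlier basis element becomes a + 96/31 = 0, giving a = -96/31 — point (-96/31, -97/31).
  b = 5: the earlier basis element becomes a - 3 = 0, giving a = 3 — point (3, 5).

{(-96/31, -97/31), (3, 5)}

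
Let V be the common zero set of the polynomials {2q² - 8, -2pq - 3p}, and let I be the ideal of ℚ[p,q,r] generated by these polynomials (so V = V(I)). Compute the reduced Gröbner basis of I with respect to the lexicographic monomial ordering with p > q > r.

Buchberger's algorithm terminates because the ascending chain of leading-term ideals stabilizes.

f_1 = 2q² - 8, LT = q².
f_2 = -2pq - 3p, LT = pq.

S(f_1,f_2): lcm = pq². S = -3/2pq - 4p.
  leading term pq: subtract (¾)·f_2 from -3/2pq - 4p → -7/4p
  leading term p: no divisor's leading term divides it; move -7/4p to the remainder.
  remainder -7/4p ≠ 0; add g_3 = -7/4p to the basis.

S(f_1,g_3): leading monomials are coprime, so the S-polynomial reduces to 0 (Buchberger's first criterion).
S(f_2,g_3): lcm = pq. S = 3/2p.
  leading term p: subtract (-6/7)·g_3 from 3/2p → 0
  remainder 0.

Every S-polynomial of the final basis reduces to 0, so we have a Gröbner basis.
Inter-reduce: drop elements whose leading term is divisible by another's, tail-reduce, and make monic.

G = {p, q² - 4}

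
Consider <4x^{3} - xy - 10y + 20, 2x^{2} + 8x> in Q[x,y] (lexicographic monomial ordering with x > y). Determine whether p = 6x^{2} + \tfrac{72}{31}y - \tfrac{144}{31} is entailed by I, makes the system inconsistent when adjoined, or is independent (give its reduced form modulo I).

First compute the reduced Gröbner basis of I by Buchberger's algorithm.
f_1 = 4x^{3} - xy - 10y + 20, LT = x^{3}.
f_2 = 2x^{2} + 8x, LT = x^{2}.

S(f_1,f_2): lcm = x^{3}. S = -4x^{2} - \tfrac{1}{4}xy - \tfrac{5}{2}y + 5.
  reduce S modulo (f_1, f_2):
  remainder -\tfrac{1}{4}xy + 16x - \tfrac{5}{2}y + 5 ≠ 0; add h_3 = -\tfrac{1}{4}xy + 16x - \tfrac{5}{2}y + 5 to the basis.

S(f_1,h_3): lcm = x^{3}y. S = 64x^{3} - 10x^{2}y + 20x^{2} - \tfrac{1}{4}xy^{2} - \tfrac{5}{2}y^{2} + 5y.
  reduce S modulo (f_1, f_2, h_3):
  remainder 2480x - 240y + 480 ≠ 0; add h_4 = 2480x - 240y + 480 to the basis.

S(h_3,h_4): lcm = xy. S = -64x + \tfrac{3}{31}y^{2} + \tfrac{304}{31}y - 20.
  reduce S modulo (f_1, f_2, h_3, h_4):
  remainder \tfrac{3}{31}y^{2} + \tfrac{112}{31}y - \tfrac{236}{31} ≠ 0; add h_5 = \tfrac{3}{31}y^{2} + \tfrac{112}{31}y - \tfrac{236}{31} to the basis.

The other S-polynomials (S(f_2,h_3), S(f_1,h_4), S(f_2,h_4), S(f_1,h_5), S(f_2,h_5), S(h_3,h_5), S(h_4,h_5)) all reduce to 0 modulo the current basis, so we have a Gröbner basis.
Inter-reduce: drop elements whose leading term is divisible by another's, tail-reduce, and make monic.
Reduced Gröbner basis: {x - \tfrac{3}{31}y + \tfrac{6}{31}, y^{2} + \tfrac{112}{3}y - \tfrac{236}{3}}.
Label its elements g_1 = x - \tfrac{3}{31}y + \tfrac{6}{31}, g_2 = y^{2} + \tfrac{112}{3}y - \tfrac{236}{3}.

Reduce p = 6x^{2} + \tfrac{72}{31}y - \tfrac{144}{31} modulo G:
  leading term x^{2}: subtract (6x)·g_1 from 6x^{2} + \tfrac{72}{31}y - \tfrac{144}{31} → \tfrac{18}{31}xy - \tfrac{36}{31}x + \tfrac{72}{31}y - \tfrac{144}{31}
  leading term xy: subtract (\tfrac{18}{31}y)·g_1 from \tfrac{18}{31}xy - \tfrac{36}{31}x + \tfrac{72}{31}y - \tfrac{144}{31} → -\tfrac{36}{31}x + \tfrac{54}{961}y^{2} + \tfrac{2124}{961}y - \tfrac{144}{31}
  leading term x: subtract (-\tfrac{36}{31})·g_1 from -\tfrac{36}{31}x + \tfrac{54}{961}y^{2} + \tfrac{2124}{961}y - \tfrac{144}{31} → \tfrac{54}{961}y^{2} + \tfrac{2016}{961}y - \tfrac{4248}{961}
  leading term y^{2}: subtract (\tfrac{54}{961})·g_2 from \tfrac{54}{961}y^{2} + \tfrac{2016}{961}y - \tfrac{4248}{961} → 0
  normal form = 0.
Since the normal form is 0, p ∈ I.

The remainder on division by a Gröbner basis is unique — it is the normal form.

6x^{2} + \tfrac{72}{31}y - \tfrac{144}{31} lies in I (it reduces to 0).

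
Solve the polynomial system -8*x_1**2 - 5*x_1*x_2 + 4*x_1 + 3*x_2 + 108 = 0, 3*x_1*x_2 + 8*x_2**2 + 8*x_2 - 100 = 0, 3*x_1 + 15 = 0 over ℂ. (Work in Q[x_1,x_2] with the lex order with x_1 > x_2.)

Compute a lex Gröbner basis by Buchberger's algorithm.
f_1 = -8*x_1**2 - 5*x_1*x_2 + 4*x_1 + 3*x_2 + 108, LT = x_1**2.
f_2 = 3*x_1*x_2 + 8*x_2**2 + 8*x_2 - 100, LT = x_1*x_2.
f_3 = 3*x_1 + 15, LT = x_1.

S(f_1,f_2): lcm = x_1**2*x_2. S = -49/24*x_1*x_2**2 - 19/6*x_1*x_2 + 100/3*x_1 - 3/8*x_2**2 - 27/2*x_2.
  leading term x_1*x_2**2: subtract (-49/72*x_2)·f_2 from -49/24*x_1*x_2**2 - 19/6*x_1*x_2 + 100/3*x_1 - 3/8*x_2**2 - 27/2*x_2 → -19/6*x_1*x_2 + 100/3*x_1 + 49/9*x_2**3 + 365/72*x_2**2 - 734/9*x_2
  leading term x_1*x_2: subtract (-19/18)·f_2 from -19/6*x_1*x_2 + 100/3*x_1 + 49/9*x_2**3 + 365/72*x_2**2 - 734/9*x_2 → 100/3*x_1 + 49/9*x_2**3 + 973/72*x_2**2 - 658/9*x_2 - 950/9
  leading term x_1: subtract (100/9)·f_3 from 100/3*x_1 + 49/9*x_2**3 + 973/72*x_2**2 - 658/9*x_2 - 950/9 → 49/9*x_2**3 + 973/72*x_2**2 - 658/9*x_2 - 2450/9
  leading term x_2**3: no divisor's leading term divides it; move 49/9*x_2**3 to the remainder.
  leading term x_2**2: no divisor's leading term divides it; move 973/72*x_2**2 to the remainder.
  leading term x_2: no divisor's leading term divides it; move -658/9*x_2 to the remainder.
  leading term 1: no divisor's leading term divides it; move -2450/9 to the remainder.
  remainder 49/9*x_2**3 + 973/72*x_2**2 - 658/9*x_2 - 2450/9 ≠ 0; add h_4 = 49/9*x_2**3 + 973/72*x_2**2 - 658/9*x_2 - 2450/9 to the basis.

S(f_1,f_3): lcm = x_1**2. S = 5/8*x_1*x_2 - 11/2*x_1 - 3/8*x_2 - 27/2.
  leading term x_1*x_2: subtract (5/24)·f_2 from 5/8*x_1*x_2 - 11/2*x_1 - 3/8*x_2 - 27/2 → -11/2*x_1 - 5/3*x_2**2 - 49/24*x_2 + 22/3
  leading term x_1: subtract (-11/6)·f_3 from -11/2*x_1 - 5/3*x_2**2 - 49/24*x_2 + 22/3 → -5/3*x_2**2 - 49/24*x_2 + 209/6
  leading term x_2**2: no divisor's leading term divides it; move -5/3*x_2**2 to the remainder.
  leading term x_2: no divisor's leading term divides it; move -49/24*x_2 to the remainder.
  leading term 1: no divisor's leading term divides it; move 209/6 to the remainder.
  remainder -5/3*x_2**2 - 49/24*x_2 + 209/6 ≠ 0; add h_5 = -5/3*x_2**2 - 49/24*x_2 + 209/6 to the basis.

S(f_2,f_3): lcm = x_1*x_2. S = 8/3*x_2**2 - 7/3*x_2 - 100/3.
  leading term x_2**2: subtract (-8/5)·h_5 from 8/3*x_2**2 - 7/3*x_2 - 100/3 → -28/5*x_2 + 112/5
  leading term x_2: no divisor's leading term divides it; move -28/5*x_2 to the remainder.
  leading term 1: no divisor's leading term divides it; move 112/5 to the remainder.
  remainder -28/5*x_2 + 112/5 ≠ 0; add h_6 = -28/5*x_2 + 112/5 to the basis.

The other S-polynomials (S(f_1,h_4), S(f_2,h_4), S(f_3,h_4), S(f_1,h_5), S(f_2,h_5), S(f_3,h_5), S(h_4,h_5), S(f_1,h_6), S(f_2,h_6), S(f_3,h_6), S(h_4,h_6), S(h_5,h_6)) all reduce to 0 modulo the current basis, so we have a Gröbner basis.
Inter-reduce: drop elements whose leading term is divisible by another's, tail-reduce, and make monic.
Reduced Gröbner basis: {x_1 + 5, x_2 - 4}.

The lex basis is triangular: the last element involves only x_2. Solving x_2 - 4 = 0 gives x_2 ∈ {4}; substituting each value into the earlier elements determines the remaining variables.
  x_2 = 4: the earlier basis element becomes x_1 + 5 = 0, giving x_1 = -5 — point (-5, 4).
Check: every point annihilates each of the original generators.
Zero-dimensionality of the ideal guarantees finitely many solutions over ℂ.

{(-5, 4)}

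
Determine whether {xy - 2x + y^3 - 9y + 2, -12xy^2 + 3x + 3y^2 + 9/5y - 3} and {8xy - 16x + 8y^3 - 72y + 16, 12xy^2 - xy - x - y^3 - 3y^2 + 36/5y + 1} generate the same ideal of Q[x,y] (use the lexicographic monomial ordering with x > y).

Yes, the ideals are equal.

Equality of ideals is decidable: compute both reduced Gröbner bases (unique for the ordering) and check whether they agree.
Buchberger on the first generating set:
f_1 = xy - 2x + y^3 - 9y + 2, LT = xy.
f_2 = -12xy^2 + 3x + 3y^2 + 9/5y - 3, LT = xy^2.

S(f_1,f_2): lcm = xy^2. S = -2xy + 1/4x + y^4 - 35/4y^2 + 43/20y - 1/4.
  reduce S modulo (f_1, f_2):
  remainder -15/4x + y^4 + 2y^3 - 35/4y^2 - 317/20y + 15/4 ≠ 0; add g_3 = -15/4x + y^4 + 2y^3 - 35/4y^2 - 317/20y + 15/4 to the basis.

S(f_1,g_3): lcm = xy. S = -2x + 4/15y^5 + 8/15y^4 - 4/3y^3 - 317/75y^2 - 8y + 2.
  reduce S modulo (f_1, f_2, g_3):
  remainder 4/15y^5 - 12/5y^3 + 11/25y^2 + 34/75y ≠ 0; add g_4 = 4/15y^5 - 12/5y^3 + 11/25y^2 + 34/75y to the basis.

The other S-polynomials (S(f_2,g_3), S(f_1,g_4), S(f_2,g_4), S(g_3,g_4)) all reduce to 0 modulo the current basis, so we have a Gröbner basis.
Inter-reduce: drop elements whose leading term is divisible by another's, tail-reduce, and make monic.
Reduced Gröbner basis: {x - 4/15y^4 - 8/15y^3 + 7/3y^2 + 317/75y - 1, y^5 - 9y^3 + 33/20y^2 + 17/10y}.

Buchberger on the second generating set:
h_1 = 8xy - 16x + 8y^3 - 72y + 16, LT = xy.
h_2 = 12xy^2 - xy - x - y^3 - 3y^2 + 36/5y + 1, LT = xy^2.

S(h_1,h_2): lcm = xy^2. S = -23/12xy + 1/12x + y^4 + 1/12y^3 - 35/4y^2 + 7/5y - 1/12.
  reduce S modulo (h_1, h_2):
  remainder -15/4x + y^4 + 2y^3 - 35/4y^2 - 317/20y + 15/4 ≠ 0; add k_3 = -15/4x + y^4 + 2y^3 - 35/4y^2 - 317/20y + 15/4 to the basis.

S(h_1,k_3): lcm = xy. S = -2x + 4/15y^5 + 8/15y^4 - 4/3y^3 - 317/75y^2 - 8y + 2.
  reduce S modulo (h_1, h_2, k_3):
  remainder 4/15y^5 - 12/5y^3 + 11/25y^2 + 34/75y ≠ 0; add k_4 = 4/15y^5 - 12/5y^3 + 11/25y^2 + 34/75y to the basis.

The other S-polynomials (S(h_2,k_3), S(h_1,k_4), S(h_2,k_4), S(k_3,k_4)) all reduce to 0 modulo the current basis, so we have a Gröbner basis.
Inter-reduce: drop elements whose leading term is divisible by another's, tail-reduce, and make monic.
Reduced Gröbner basis: {x - 4/15y^4 - 8/15y^3 + 7/3y^2 + 317/75y - 1, y^5 - 9y^3 + 33/20y^2 + 17/10y}.

The two bases agree; hence the ideals are identical.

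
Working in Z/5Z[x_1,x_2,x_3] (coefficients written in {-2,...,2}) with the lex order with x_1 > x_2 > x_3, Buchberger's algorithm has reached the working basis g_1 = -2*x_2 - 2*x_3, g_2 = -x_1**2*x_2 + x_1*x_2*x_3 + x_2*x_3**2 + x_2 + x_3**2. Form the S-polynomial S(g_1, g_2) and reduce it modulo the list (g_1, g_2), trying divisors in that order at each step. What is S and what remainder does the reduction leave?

lcm(LM(g_1), LM(g_2)) = x_1**2*x_2.
S = (lcm/LT(g_1))·g_1 − (lcm/LT(g_2))·g_2 = x_1**2*x_3 + x_1*x_2*x_3 + x_2*x_3**2 + x_2 + x_3**2.
Reduce S modulo (g_1, g_2) in that order:
  leading term x_1**2*x_3: no divisor's leading term divides it; move x_1**2*x_3 to the remainder.
  leading term x_1*x_2*x_3: subtract (2*x_1*x_3)·g_1 from x_1*x_2*x_3 + x_2*x_3**2 + x_2 + x_3**2 → -x_1*x_3**2 + x_2*x_3**2 + x_2 + x_3**2
  leading term x_1*x_3**2: no divisor's leading term divides it; move -x_1*x_3**2 to the remainder.
  leading term x_2*x_3**2: subtract (2*x_3**2)·g_1 from x_2*x_3**2 + x_2 + x_3**2 → x_2 - x_3**3 + x_3**2
  leading term x_2: subtract (2)·g_1 from x_2 - x_3**3 + x_3**2 → -x_3**3 + x_3**2 - x_3
  leading term x_3**3: no divisor's leading term divides it; move -x_3**3 to the remainder.
  leading term x_3**2: no divisor's leading term divides it; move x_3**2 to the remainder.
  leading term x_3: no divisor's leading term divides it; move -x_3 to the remainder.
The remainder x_1**2*x_3 - x_1*x_3**2 - x_3**3 + x_3**2 - x_3 is nonzero, so it would be added as the next basis element.

S(g_1, g_2) = x_1**2*x_3 + x_1*x_2*x_3 + x_2*x_3**2 + x_2 + x_3**2; remainder on division = x_1**2*x_3 - x_1*x_3**2 - x_3**3 + x_3**2 - x_3.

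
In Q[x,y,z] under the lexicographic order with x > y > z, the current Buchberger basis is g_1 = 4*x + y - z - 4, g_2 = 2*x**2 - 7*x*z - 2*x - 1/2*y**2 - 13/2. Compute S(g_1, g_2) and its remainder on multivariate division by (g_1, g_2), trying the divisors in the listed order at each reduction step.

S(g_1, g_2) = 1/4*x*y + 13/4*x*z + 1/4*y**2 + 13/4; remainder on division = 3/16*y**2 - 3/4*y*z + 1/4*y + 13/16*z**2 + 13/4*z + 13/4.

lcm(LM(g_1), LM(g_2)) = x**2.
S = (lcm/LT(g_1))·g_1 − (lcm/LT(g_2))·g_2 = 1/4*x*y + 13/4*x*z + 1/4*y**2 + 13/4.
Reduce S modulo (g_1, g_2) in that order:
  leading term x*y: subtract (1/16*y)·g_1 from 1/4*x*y + 13/4*x*z + 1/4*y**2 + 13/4 → 13/4*x*z + 3/16*y**2 + 1/16*y*z + 1/4*y + 13/4
  leading term x*z: subtract (13/16*z)·g_1 from 13/4*x*z + 3/16*y**2 + 1/16*y*z + 1/4*y + 13/4 → 3/16*y**2 - 3/4*y*z + 1/4*y + 13/16*z**2 + 13/4*z + 13/4
  leading term y**2: no divisor's leading term divides it; move 3/16*y**2 to the remainder.
  leading term y*z: no divisor's leading term divides it; move -3/4*y*z to the remainder.
  leading term y: no divisor's leading term divides it; move 1/4*y to the remainder.
  leading term z**2: no divisor's leading term divides it; move 13/16*z**2 to the remainder.
  leading term z: no divisor's leading term divides it; move 13/4*z to the remainder.
  leading term 1: no divisor's leading term divides it; move 13/4 to the remainder.
The remainder 3/16*y**2 - 3/4*y*z + 1/4*y + 13/16*z**2 + 13/4*z + 13/4 is nonzero, so it would be added as the next basis element.
This is the inner loop of Buchberger's algorithm — each nonzero remainder becomes a new basis element.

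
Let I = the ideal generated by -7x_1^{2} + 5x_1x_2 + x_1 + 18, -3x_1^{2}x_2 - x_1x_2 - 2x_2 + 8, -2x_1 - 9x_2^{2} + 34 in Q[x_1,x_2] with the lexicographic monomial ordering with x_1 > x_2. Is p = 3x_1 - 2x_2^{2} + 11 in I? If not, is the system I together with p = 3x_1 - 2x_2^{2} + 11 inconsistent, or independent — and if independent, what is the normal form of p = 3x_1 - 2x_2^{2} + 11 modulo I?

3x_1 - 2x_2^{2} + 11 lies in I (it reduces to 0).

First compute the reduced Gröbner basis of I by Buchberger's algorithm.
f_1 = -7x_1^{2} + 5x_1x_2 + x_1 + 18, LT = x_1^{2}.
f_2 = -3x_1^{2}x_2 - x_1x_2 - 2x_2 + 8, LT = x_1^{2}x_2.
f_3 = -2x_1 - 9x_2^{2} + 34, LT = x_1.

S(f_1,f_2): lcm = x_1^{2}x_2. S = -\tfrac{5}{7}x_1x_2^{2} - \tfrac{10}{21}x_1x_2 - \tfrac{68}{21}x_2 + \tfrac{8}{3}.
  reduce S modulo (f_1, f_2, f_3):
  remainder \tfrac{45}{14}x_2^{4} + \tfrac{15}{7}x_2^{3} - \tfrac{85}{7}x_2^{2} - \tfrac{34}{3}x_2 + \tfrac{8}{3} ≠ 0; add h_4 = \tfrac{45}{14}x_2^{4} + \tfrac{15}{7}x_2^{3} - \tfrac{85}{7}x_2^{2} - \tfrac{34}{3}x_2 + \tfrac{8}{3} to the basis.

S(f_1,f_3): lcm = x_1^{2}. S = -\tfrac{9}{2}x_1x_2^{2} - \tfrac{5}{7}x_1x_2 + \tfrac{118}{7}x_1 - \tfrac{18}{7}.
  reduce S modulo (f_1, f_2, f_3, h_4):
  remainder -\tfrac{72}{7}x_2^{3} - \tfrac{531}{7}x_2^{2} + \tfrac{2074}{35}x_2 + \tfrac{1336}{5} ≠ 0; add h_5 = -\tfrac{72}{7}x_2^{3} - \tfrac{531}{7}x_2^{2} + \tfrac{2074}{35}x_2 + \tfrac{1336}{5} to the basis.

S(f_2,f_3): lcm = x_1^{2}x_2. S = -\tfrac{9}{2}x_1x_2^{3} + \tfrac{52}{3}x_1x_2 + \tfrac{2}{3}x_2 - \tfrac{8}{3}.
  reduce S modulo (f_1, f_2, f_3, h_4, h_5):
  remainder \tfrac{21171}{40}x_2^{2} - \tfrac{1999}{12}x_2 - \tfrac{26759}{15} ≠ 0; add h_6 = \tfrac{21171}{40}x_2^{2} - \tfrac{1999}{12}x_2 - \tfrac{26759}{15} to the basis.

S(f_2,h_5): lcm = x_1^{2}x_2^{3}. S = -\tfrac{59}{8}x_1^{2}x_2^{2} + \tfrac{1037}{180}x_1^{2}x_2 + \tfrac{1169}{45}x_1^{2} + \tfrac{1}{3}x_1x_2^{3} + \tfrac{2}{3}x_2^{3} - \tfrac{8}{3}x_2^{2}.
  reduce S modulo (f_1, f_2, f_3, h_4, h_5, h_6):
  remainder -\tfrac{172983103}{14290425}x_2 + \tfrac{345966206}{14290425} ≠ 0; add h_7 = -\tfrac{172983103}{14290425}x_2 + \tfrac{345966206}{14290425} to the basis.

The other S-polynomials (S(f_1,h_4), S(f_2,h_4), S(f_3,h_4), S(f_1,h_5), S(f_3,h_5), S(h_4,h_5), S(f_1,h_6), S(f_2,h_6), S(f_3,h_6), S(h_4,h_6), S(h_5,h_6), S(f_1,h_7), S(f_2,h_7), S(f_3,h_7), S(h_4,h_7), S(h_5,h_7), S(h_6,h_7)) all reduce to 0 modulo the current basis, so we have a Gröbner basis.
Inter-reduce: drop elements whose leading term is divisible by another's, tail-reduce, and make monic.
Reduced Gröbner basis: {x_1 + 1, x_2 - 2}.
Label its elements g_1 = x_1 + 1, g_2 = x_2 - 2.

Reduce p = 3x_1 - 2x_2^{2} + 11 modulo G:
  leading term x_1: subtract (3)·g_1 from 3x_1 - 2x_2^{2} + 11 → -2x_2^{2} + 8
  leading term x_2^{2}: subtract (-2x_2)·g_2 from -2x_2^{2} + 8 → -4x_2 + 8
  leading term x_2: subtract (-4)·g_2 from -4x_2 + 8 → 0
  normal form = 0.
Since the normal form is 0, p ∈ I.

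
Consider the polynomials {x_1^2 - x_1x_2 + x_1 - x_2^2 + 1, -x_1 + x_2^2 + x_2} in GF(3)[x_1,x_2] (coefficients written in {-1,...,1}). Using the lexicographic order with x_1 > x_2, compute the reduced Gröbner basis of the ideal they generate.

G = {x_1 - x_2^2 - x_2, x_2^4 + x_2^3 + x_2 + 1}

f_1 = x_1^2 - x_1x_2 + x_1 - x_2^2 + 1, LT = x_1^2.
f_2 = -x_1 + x_2^2 + x_2, LT = x_1.

S(f_1,f_2): lcm = x_1^2. S = x_1x_2^2 + x_1 - x_2^2 + 1.
  reduce S modulo (f_1, f_2):
  remainder x_2^4 + x_2^3 + x_2 + 1 ≠ 0; add g_3 = x_2^4 + x_2^3 + x_2 + 1 to the basis.

The other S-polynomials (S(f_1,g_3), S(f_2,g_3)) all reduce to 0 modulo the current basis, so we have a Gröbner basis.
Inter-reduce: drop elements whose leading term is divisible by another's, tail-reduce, and make monic.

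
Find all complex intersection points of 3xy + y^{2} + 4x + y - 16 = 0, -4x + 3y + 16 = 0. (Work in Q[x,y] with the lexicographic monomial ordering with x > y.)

{(4/13, -64/13), (4, 0)}

Compute a lex Gröbner basis by Buchberger's algorithm.
f_1 = 3xy + 4x + y^{2} + y - 16, LT = xy.
f_2 = -4x + 3y + 16, LT = x.

S(f_1,f_2): lcm = xy. S = \tfrac{4}{3}x + \tfrac{13}{12}y^{2} + \tfrac{13}{3}y - \tfrac{16}{3}.
  leading term x: subtract (-\tfrac{1}{3})·f_2 from \tfrac{4}{3}x + \tfrac{13}{12}y^{2} + \tfrac{13}{3}y - \tfrac{16}{3} → \tfrac{13}{12}y^{2} + \tfrac{16}{3}y
  leading term y^{2}: no divisor's leading term divides it; move \tfrac{13}{12}y^{2} to the remainder.
  leading term y: no divisor's leading term divides it; move \tfrac{16}{3}y to the remainder.
  remainder \tfrac{13}{12}y^{2} + \tfrac{16}{3}y ≠ 0; add h_3 = \tfrac{13}{12}y^{2} + \tfrac{16}{3}y to the basis.

S(f_1,h_3): lcm = xy^{2}. S = -\tfrac{140}{39}xy + \tfrac{1}{3}y^{3} + \tfrac{1}{3}y^{2} - \tfrac{16}{3}y.
  leading term xy: subtract (-\tfrac{140}{117})·f_1 from -\tfrac{140}{39}xy + \tfrac{1}{3}y^{3} + \tfrac{1}{3}y^{2} - \tfrac{16}{3}y → \tfrac{560}{117}x + \tfrac{1}{3}y^{3} + \tfrac{179}{117}y^{2} - \tfrac{484}{117}y - \tfrac{2240}{117}
  leading term x: subtract (-\tfrac{140}{117})·f_2 from \tfrac{560}{117}x + \tfrac{1}{3}y^{3} + \tfrac{179}{117}y^{2} - \tfrac{484}{117}y - \tfrac{2240}{117} → \tfrac{1}{3}y^{3} + \tfrac{179}{117}y^{2} - \tfrac{64}{117}y
  leading term y^{3}: subtract (\tfrac{4}{13}y)·h_3 from \tfrac{1}{3}y^{3} + \tfrac{179}{117}y^{2} - \tfrac{64}{117}y → -\tfrac{1}{9}y^{2} - \tfrac{64}{117}y
  leading term y^{2}: subtract (-\tfrac{4}{39})·h_3 from -\tfrac{1}{9}y^{2} - \tfrac{64}{117}y → 0
  remainder 0.

S(f_2,h_3): leading monomials are coprime, so the S-polynomial reduces to 0 (Buchberger's first criterion).
Every S-polynomial of the final basis reduces to 0, so we have a Gröbner basis.
Inter-reduce: drop elements whose leading term is divisible by another's, tail-reduce, and make monic.
Reduced Gröbner basis: {x - \tfrac{3}{4}y - 4, y^{2} + \tfrac{64}{13}y}.

A lex Gröbner basis eliminates variables successively. Here y^{2} + \tfrac{64}{13}y depends only on y, with roots {-64/13, 0}; lifting each root through the earlier basis elements recovers the full solutions.
  y = -64/13: the earlier basis element becomes x - \tfrac{4}{13} = 0, giving x = 4/13 — point (4/13, -64/13).
  y = 0: the earlier basis element becomes x - 4 = 0, giving x = 4 — point (4, 0).
Substituting each solution back into the original system confirms all equations vanish.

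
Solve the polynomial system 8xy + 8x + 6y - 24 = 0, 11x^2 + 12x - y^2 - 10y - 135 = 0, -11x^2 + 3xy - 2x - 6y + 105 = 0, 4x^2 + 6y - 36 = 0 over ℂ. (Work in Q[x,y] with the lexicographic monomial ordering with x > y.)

{(3, 0)}

Compute a lex Gröbner basis by Buchberger's algorithm.
f_1 = 8xy + 8x + 6y - 24, LT = xy.
f_2 = 11x^2 + 12x - y^2 - 10y - 135, LT = x^2.
f_3 = -11x^2 + 3xy - 2x - 6y + 105, LT = x^2.
f_4 = 4x^2 + 6y - 36, LT = x^2.

S(f_1,f_2): lcm = x^2y. S = x^2 - 15/44xy - 3x + 1/11y^3 + 10/11y^2 + 135/11y.
  reduce S modulo (f_1, f_2, f_3, f_4):
  remainder -15/4x + 1/11y^3 + y^2 + 215/16y + 45/4 ≠ 0; add h_5 = -15/4x + 1/11y^3 + y^2 + 215/16y + 45/4 to the basis.

S(f_1,f_3): lcm = x^2y. S = x^2 + 3/11xy^2 + 25/44xy - 3x - 6/11y^2 + 105/11y.
  reduce S modulo (f_1, f_2, f_3, f_4, h_5):
  remainder -193/1815y^3 - 1207/660y^2 - 14/3y ≠ 0; add h_6 = -193/1815y^3 - 1207/660y^2 - 14/3y to the basis.

S(f_1,f_4): lcm = x^2y. S = x^2 + 3/4xy - 3x - 3/2y^2 + 9y.
  reduce S modulo (f_1, f_2, f_3, f_4, h_5, h_6):
  remainder -5789/8492y^2 - 550/193y ≠ 0; add h_7 = -5789/8492y^2 - 550/193y to the basis.

S(f_2,f_3): lcm = x^2. S = 3/11xy + 10/11x - 1/11y^2 - 16/11y - 30/11.
  reduce S modulo (f_1, f_2, f_3, f_4, h_5, h_6, h_7):
  remainder 92199/127358y ≠ 0; add h_8 = 92199/127358y to the basis.

The other S-polynomials (S(f_2,f_4), S(f_3,f_4), S(f_1,h_5), S(f_2,h_5), S(f_3,h_5), S(f_4,h_5), S(f_1,h_6), S(f_2,h_6), S(f_3,h_6), S(f_4,h_6), S(h_5,h_6), S(f_1,h_7), S(f_2,h_7), S(f_3,h_7), S(f_4,h_7), S(h_5,h_7), S(h_6,h_7), S(f_1,h_8), S(f_2,h_8), S(f_3,h_8), S(f_4,h_8), S(h_5,h_8), S(h_6,h_8), S(h_7,h_8)) all reduce to 0 modulo the current basis, so we have a Gröbner basis.
Inter-reduce: drop elements whose leading term is divisible by another's, tail-reduce, and make monic.
Reduced Gröbner basis: {x - 3, y}.

Elimination: the polynomial y lies in the elimination ideal for y, so y ∈ {0}. For each such y, the remaining basis elements (now univariate) give the rest of the solution.
  y = 0: the earlier basis element becomes x - 3 = 0, giving x = 3 — point (3, 0).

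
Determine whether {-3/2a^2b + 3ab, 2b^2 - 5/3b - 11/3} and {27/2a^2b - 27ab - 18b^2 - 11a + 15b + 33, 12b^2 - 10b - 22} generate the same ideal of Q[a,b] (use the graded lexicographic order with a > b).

Since reduced Gröbner bases are canonical representatives of ideals under a given ordering, it suffices to compute and compare them.
Buchberger on the first generating set:
f_1 = -3/2a^2b + 3ab, LT = a^2b.
f_2 = 2b^2 - 5/3b - 11/3, LT = b^2.

S(f_1,f_2): lcm = a^2b^2. S = 5/6a^2b - 2ab^2 + 11/6a^2.
  leading term a^2b: subtract (-5/9)·f_1 from 5/6a^2b - 2ab^2 + 11/6a^2 → -2ab^2 + 11/6a^2 + 5/3ab
  leading term ab^2: subtract (-a)·f_2 from -2ab^2 + 11/6a^2 + 5/3ab → 11/6a^2 - 11/3a
  leading term a^2: no divisor's leading term divides it; move 11/6a^2 to the remainder.
  leading term a: no divisor's leading term divides it; move -11/3a to the remainder.
  remainder 11/6a^2 - 11/3a ≠ 0; add g_3 = 11/6a^2 - 11/3a to the basis.

S(f_1,g_3): lcm = a^2b. S = 0.
  remainder 0.

S(f_2,g_3): leading monomials are coprime, so the S-polynomial reduces to 0 (Buchberger's first criterion).
Every S-polynomial of the final basis reduces to 0, so we have a Gröbner basis.
Inter-reduce: drop elements whose leading term is divisible by another's, tail-reduce, and make monic.
Reduced Gröbner basis: {a^2 - 2a, b^2 - 5/6b - 11/6}.

Buchberger on the second generating set:
h_1 = 27/2a^2b - 27ab - 18b^2 - 11a + 15b + 33, LT = a^2b.
h_2 = 12b^2 - 10b - 22, LT = b^2.

S(h_1,h_2): lcm = a^2b^2. S = 5/6a^2b - 2ab^2 - 4/3b^3 + 11/6a^2 - 22/27ab + 10/9b^2 + 22/9b.
  leading term a^2b: subtract (5/81)·h_1 from 5/6a^2b - 2ab^2 - 4/3b^3 + 11/6a^2 - 22/27ab + 10/9b^2 + 22/9b → -2ab^2 - 4/3b^3 + 11/6a^2 + 23/27ab + 20/9b^2 + 55/81a + 41/27b - 55/27
  leading term ab^2: subtract (-1/6a)·h_2 from -2ab^2 - 4/3b^3 + 11/6a^2 + 23/27ab + 20/9b^2 + 55/81a + 41/27b - 55/27 → -4/3b^3 + 11/6a^2 - 22/27ab + 20/9b^2 - 242/81a + 41/27b - 55/27
  leading term b^3: subtract (-1/9b)·h_2 from -4/3b^3 + 11/6a^2 - 22/27ab + 20/9b^2 - 242/81a + 41/27b - 55/27 → 11/6a^2 - 22/27ab + 10/9b^2 - 242/81a - 25/27b - 55/27
  leading term a^2: no divisor's leading term divides it; move 11/6a^2 to the remainder.
  leading term ab: no divisor's leading term divides it; move -22/27ab to the remainder.
  leading term b^2: subtract (5/54)·h_2 from 10/9b^2 - 242/81a - 25/27b - 55/27 → -242/81a
  leading term a: no divisor's leading term divides it; move -242/81a to the remainder.
  remainder 11/6a^2 - 22/27ab - 242/81a ≠ 0; add k_3 = 11/6a^2 - 22/27ab - 242/81a to the basis.

S(h_1,k_3): lcm = a^2b. S = 4/9ab^2 - 10/27ab - 4/3b^2 - 22/27a + 10/9b + 22/9.
  leading term ab^2: subtract (1/27a)·h_2 from 4/9ab^2 - 10/27ab - 4/3b^2 - 22/27a + 10/9b + 22/9 → -4/3b^2 + 10/9b + 22/9
  leading term b^2: subtract (-1/9)·h_2 from -4/3b^2 + 10/9b + 22/9 → 0
  remainder 0.

S(h_2,k_3): leading monomials are coprime, so the S-polynomial reduces to 0 (Buchberger's first criterion).
Every S-polynomial of the final basis reduces to 0, so we have a Gröbner basis.
Inter-reduce: drop elements whose leading term is divisible by another's, tail-reduce, and make monic.
Reduced Gröbner basis: {a^2 - 4/9ab - 44/27a, b^2 - 5/6b - 11/6}.

These differ, so the ideals are not equal.

No, the ideals differ.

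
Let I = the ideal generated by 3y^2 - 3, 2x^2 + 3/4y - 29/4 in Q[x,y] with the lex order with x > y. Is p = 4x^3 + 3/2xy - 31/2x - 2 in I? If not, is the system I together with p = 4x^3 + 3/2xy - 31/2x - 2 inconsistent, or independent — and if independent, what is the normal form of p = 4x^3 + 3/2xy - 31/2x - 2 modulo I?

4x^3 + 3/2xy - 31/2x - 2 is independent of I; its normal form modulo I is -x - 2.

First compute the reduced Gröbner basis of I by Buchberger's algorithm.
f_1 = 3y^2 - 3, LT = y^2.
f_2 = 2x^2 + 3/4y - 29/4, LT = x^2.

The S-polynomials (S(f_1,f_2)) all reduce to 0 modulo the current basis, so we have a Gröbner basis.
Inter-reduce: drop elements whose leading term is divisible by another's, tail-reduce, and make monic.
Reduced Gröbner basis: {x^2 + 3/8y - 29/8, y^2 - 1}.
Label its elements g_1 = x^2 + 3/8y - 29/8, g_2 = y^2 - 1.

Reduce p = 4x^3 + 3/2xy - 31/2x - 2 modulo G:
  leading term x^3: subtract (4x)·g_1 from 4x^3 + 3/2xy - 31/2x - 2 → -x - 2
  leading term x: no divisor's leading term divides it; move -x to the remainder.
  leading term 1: no divisor's leading term divides it; move -2 to the remainder.
  normal form = -x - 2.
The normal form is nonzero, so p ∉ I. Since p minus its normal form lies in I, I + (p) = I + (r) where r = -x - 2; decide whether this ideal is the whole ring.
Run Buchberger on G together with r (pairs among the g_i already reduce to 0 since G is a Gröbner basis):
g_1 = x^2 + 3/8y - 29/8, LT = x^2.
g_2 = y^2 - 1, LT = y^2.
r = -x - 2, LT = x.

S(g_1,r): lcm = x^2. S = -2x + 3/8y - 29/8.
  leading term x: subtract (2)·r from -2x + 3/8y - 29/8 → 3/8y + 3/8
  leading term y: no divisor's leading term divides it; move 3/8y to the remainder.
  leading term 1: no divisor's leading term divides it; move 3/8 to the remainder.
  remainder 3/8y + 3/8 ≠ 0; add m_4 = 3/8y + 3/8 to the basis.

The other S-polynomials (S(g_1,g_2), S(g_2,r), S(g_1,m_4), S(g_2,m_4), S(r,m_4)) all reduce to 0 modulo the current basis, so we have a Gröbner basis.
Inter-reduce: drop elements whose leading term is divisible by another's, tail-reduce, and make monic.
Reduced Gröbner basis: {x + 2, y + 1}.
The reduced Gröbner basis of I + (p) is {x + 2, y + 1} ≠ {1}, a proper ideal, so the enlarged system stays consistent: p is independent of I, with normal form -x - 2.

Ideal membership is decidable via reduction modulo a Gröbner basis.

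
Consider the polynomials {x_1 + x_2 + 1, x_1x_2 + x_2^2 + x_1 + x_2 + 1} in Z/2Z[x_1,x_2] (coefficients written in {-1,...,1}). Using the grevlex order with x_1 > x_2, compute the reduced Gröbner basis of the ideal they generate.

G = {x_1 + 1, x_2}

f_1 = x_1 + x_2 + 1, LT = x_1.
f_2 = x_1x_2 + x_2^2 + x_1 + x_2 + 1, LT = x_1x_2.

S(f_1,f_2): lcm = x_1x_2. S = x_1 + 1.
  reduce S modulo (f_1, f_2):
  remainder x_2 ≠ 0; add g_3 = x_2 to the basis.

The other S-polynomials (S(f_1,g_3), S(f_2,g_3)) all reduce to 0 modulo the current basis, so we have a Gröbner basis.
Inter-reduce: drop elements whose leading term is divisible by another's, tail-reduce, and make monic.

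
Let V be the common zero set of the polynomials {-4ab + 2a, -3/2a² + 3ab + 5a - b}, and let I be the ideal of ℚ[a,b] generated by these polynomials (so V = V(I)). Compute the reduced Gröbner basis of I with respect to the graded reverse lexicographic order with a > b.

f_1 = -4ab + 2a, LT = ab.
f_2 = -3/2a² + 3ab + 5a - b, LT = a².

S(f_1,f_2): lcm = a²b. S = 2ab² - ½a² + 10/3ab - ⅔b².
  reduce S modulo (f_1, f_2):
  remainder -⅔b² + ⅓b ≠ 0; add g_3 = -⅔b² + ⅓b to the basis.

The other S-polynomials (S(f_1,g_3), S(f_2,g_3)) all reduce to 0 modulo the current basis, so we have a Gröbner basis.

G = {a² - 13/3a + ⅔b, ab - ½a, b² - ½b}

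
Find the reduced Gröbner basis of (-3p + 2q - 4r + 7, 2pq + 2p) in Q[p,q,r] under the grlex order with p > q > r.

G = {q^2 - 2qr + 9/2q - 2r + 7/2, p - 2/3q + 4/3r - 7/3}

Buchberger's algorithm terminates because the ascending chain of leading-term ideals stabilizes.

f_1 = -3p + 2q - 4r + 7, LT = p.
f_2 = 2pq + 2p, LT = pq.

S(f_1,f_2): lcm = pq. S = -2/3q^2 + 4/3qr - p - 7/3q.
  leading term q^2: no divisor's leading term divides it; move -2/3q^2 to the remainder.
  leading term qr: no divisor's leading term divides it; move 4/3qr to the remainder.
  leading term p: subtract (1/3)·f_1 from -p - 7/3q → -3q + 4/3r - 7/3
  leading term q: no divisor's leading term divides it; move -3q to the remainder.
  leading term r: no divisor's leading term divides it; move 4/3r to the remainder.
  leading term 1: no divisor's leading term divides it; move -7/3 to the remainder.
  remainder -2/3q^2 + 4/3qr - 3q + 4/3r - 7/3 ≠ 0; add g_3 = -2/3q^2 + 4/3qr - 3q + 4/3r - 7/3 to the basis.

The other S-polynomials (S(f_1,g_3), S(f_2,g_3)) all reduce to 0 modulo the current basis, so we have a Gröbner basis.
Inter-reduce: drop elements whose leading term is divisible by another's, tail-reduce, and make monic.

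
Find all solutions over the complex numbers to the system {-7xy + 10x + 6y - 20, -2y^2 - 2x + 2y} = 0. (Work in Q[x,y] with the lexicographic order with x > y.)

{(-2, 2), (76/49 - 2*sqrt(271)*I/49, 3/14 - sqrt(271)*I/14), (76/49 + 2*sqrt(271)*I/49, 3/14 + sqrt(271)*I/14)}

Compute a lex Gröbner basis by Buchberger's algorithm.
f_1 = -7xy + 10x + 6y - 20, LT = xy.
f_2 = -2x - 2y^2 + 2y, LT = x.

S(f_1,f_2): lcm = xy. S = -10/7x - y^3 + y^2 - 6/7y + 20/7.
  leading term x: subtract (5/7)·f_2 from -10/7x - y^3 + y^2 - 6/7y + 20/7 → -y^3 + 17/7y^2 - 16/7y + 20/7
  leading term y^3: no divisor's leading term divides it; move -y^3 to the remainder.
  leading term y^2: no divisor's leading term divides it; move 17/7y^2 to the remainder.
  leading term y: no divisor's leading term divides it; move -16/7y to the remainder.
  leading term 1: no divisor's leading term divides it; move 20/7 to the remainder.
  remainder -y^3 + 17/7y^2 - 16/7y + 20/7 ≠ 0; add h_3 = -y^3 + 17/7y^2 - 16/7y + 20/7 to the basis.

The other S-polynomials (S(f_1,h_3), S(f_2,h_3)) all reduce to 0 modulo the current basis, so we have a Gröbner basis.
Inter-reduce: drop elements whose leading term is divisible by another's, tail-reduce, and make monic.
Reduced Gröbner basis: {x + y^2 - y, y^3 - 17/7y^2 + 16/7y - 20/7}.

From the last basis element, y^3 - 17/7y^2 + 16/7y - 20/7 = 0, so y takes values in {2, 3/14 - sqrt(271)*I/14, 3/14 + sqrt(271)*I/14}. Each choice, substituted upward through the basis, yields the corresponding point(s) of the solution set.
  y = 2: the earlier basis element becomes x + 2 = 0, giving x = -2 — point (-2, 2).
  y = 3/14 - sqrt(271)*I/14: the earlier basis element becomes x - 76/49 + 2*sqrt(271)*I/49 = 0, giving x = 76/49 - 2*sqrt(271)*I/49 — point (76/49 - 2*sqrt(271)*I/49, 3/14 - sqrt(271)*I/14).
  y = 3/14 + sqrt(271)*I/14: the earlier basis element becomes x - 76/49 - 2*sqrt(271)*I/49 = 0, giving x = 76/49 + 2*sqrt(271)*I/49 — point (76/49 + 2*sqrt(271)*I/49, 3/14 + sqrt(271)*I/14).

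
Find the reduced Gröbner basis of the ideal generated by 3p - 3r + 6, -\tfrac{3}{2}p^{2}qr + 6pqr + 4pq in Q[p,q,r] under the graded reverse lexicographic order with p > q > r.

G = {qr^{3} - 8qr^{2} + \tfrac{28}{3}qr + \tfrac{16}{3}q, p - r + 2}

The reduced Gröbner basis is the canonical form of the ideal for this ordering.

f_1 = 3p - 3r + 6, LT = p.
f_2 = -\tfrac{3}{2}p^{2}qr + 6pqr + 4pq, LT = p^{2}qr.

S(f_1,f_2): lcm = p^{2}qr. S = -pqr^{2} + 6pqr + \tfrac{8}{3}pq.
  leading term pqr^{2}: subtract (-\tfrac{1}{3}qr^{2})·f_1 from -pqr^{2} + 6pqr + \tfrac{8}{3}pq → -qr^{3} + 6pqr + 2qr^{2} + \tfrac{8}{3}pq
  leading term qr^{3}: no divisor's leading term divides it; move -qr^{3} to the remainder.
  leading term pqr: subtract (2qr)·f_1 from 6pqr + 2qr^{2} + \tfrac{8}{3}pq → 8qr^{2} + \tfrac{8}{3}pq - 12qr
  leading term qr^{2}: no divisor's leading term divides it; move 8qr^{2} to the remainder.
  leading term pq: subtract (\tfrac{8}{9}q)·f_1 from \tfrac{8}{3}pq - 12qr → -\tfrac{28}{3}qr - \tfrac{16}{3}q
  leading term qr: no divisor's leading term divides it; move -\tfrac{28}{3}qr to the remainder.
  leading term q: no divisor's leading term divides it; move -\tfrac{16}{3}q to the remainder.
  remainder -qr^{3} + 8qr^{2} - \tfrac{28}{3}qr - \tfrac{16}{3}q ≠ 0; add g_3 = -qr^{3} + 8qr^{2} - \tfrac{28}{3}qr - \tfrac{16}{3}q to the basis.

S(f_1,g_3): leading monomials are coprime, so the S-polynomial reduces to 0 (Buchberger's first criterion).
S(f_2,g_3): lcm = p^{2}qr^{3}. S = 8p^{2}qr^{2} - 4pqr^{3} - \tfrac{28}{3}p^{2}qr - \tfrac{8}{3}pqr^{2} - \tfrac{16}{3}p^{2}q.
  leading term p^{2}qr^{2}: subtract (\tfrac{8}{3}pqr^{2})·f_1 from 8p^{2}qr^{2} - 4pqr^{3} - \tfrac{28}{3}p^{2}qr - \tfrac{8}{3}pqr^{2} - \tfrac{16}{3}p^{2}q → 4pqr^{3} - \tfrac{28}{3}p^{2}qr - \tfrac{56}{3}pqr^{2} - \tfrac{16}{3}p^{2}q
  leading term pqr^{3}: subtract (\tfrac{4}{3}qr^{3})·f_1 from 4pqr^{3} - \tfrac{28}{3}p^{2}qr - \tfrac{56}{3}pqr^{2} - \tfrac{16}{3}p^{2}q → 4qr^{4} - \tfrac{28}{3}p^{2}qr - \tfrac{56}{3}pqr^{2} - 8qr^{3} - \tfrac{16}{3}p^{2}q
  leading term qr^{4}: subtract (-4r)·g_3 from 4qr^{4} - \tfrac{28}{3}p^{2}qr - \tfrac{56}{3}pqr^{2} - 8qr^{3} - \tfrac{16}{3}p^{2}q → -\tfrac{28}{3}p^{2}qr - \tfrac{56}{3}pqr^{2} + 24qr^{3} - \tfrac{16}{3}p^{2}q - \tfrac{112}{3}qr^{2} - \tfrac{64}{3}qr
  leading term p^{2}qr: subtract (-\tfrac{28}{9}pqr)·f_1 from -\tfrac{28}{3}p^{2}qr - \tfrac{56}{3}pqr^{2} + 24qr^{3} - \tfrac{16}{3}p^{2}q - \tfrac{112}{3}qr^{2} - \tfrac{64}{3}qr → -28pqr^{2} + 24qr^{3} - \tfrac{16}{3}p^{2}q + \tfrac{56}{3}pqr - \tfrac{112}{3}qr^{2} - \tfrac{64}{3}qr
  leading term pqr^{2}: subtract (-\tfrac{28}{3}qr^{2})·f_1 from -28pqr^{2} + 24qr^{3} - \tfrac{16}{3}p^{2}q + \tfrac{56}{3}pqr - \tfrac{112}{3}qr^{2} - \tfrac{64}{3}qr → -4qr^{3} - \tfrac{16}{3}p^{2}q + \tfrac{56}{3}pqr + \tfrac{56}{3}qr^{2} - \tfrac{64}{3}qr
  leading term qr^{3}: subtract (4)·g_3 from -4qr^{3} - \tfrac{16}{3}p^{2}q + \tfrac{56}{3}pqr + \tfrac{56}{3}qr^{2} - \tfrac{64}{3}qr → -\tfrac{16}{3}p^{2}q + \tfrac{56}{3}pqr - \tfrac{40}{3}qr^{2} + 16qr + \tfrac{64}{3}q
  leading term p^{2}q: subtract (-\tfrac{16}{9}pq)·f_1 from -\tfrac{16}{3}p^{2}q + \tfrac{56}{3}pqr - \tfrac{40}{3}qr^{2} + 16qr + \tfrac{64}{3}q → \tfrac{40}{3}pqr - \tfrac{40}{3}qr^{2} + \tfrac{32}{3}pq + 16qr + \tfrac{64}{3}q
  leading term pqr: subtract (\tfrac{40}{9}qr)·f_1 from \tfrac{40}{3}pqr - \tfrac{40}{3}qr^{2} + \tfrac{32}{3}pq + 16qr + \tfrac{64}{3}q → \tfrac{32}{3}pq - \tfrac{32}{3}qr + \tfrac{64}{3}q
  leading term pq: subtract (\tfrac{32}{9}q)·f_1 from \tfrac{32}{3}pq - \tfrac{32}{3}qr + \tfrac{64}{3}q → 0
  remainder 0.

Every S-polynomial of the final basis reduces to 0, so we have a Gröbner basis.
Inter-reduce: drop elements whose leading term is divisible by another's, tail-reduce, and make monic.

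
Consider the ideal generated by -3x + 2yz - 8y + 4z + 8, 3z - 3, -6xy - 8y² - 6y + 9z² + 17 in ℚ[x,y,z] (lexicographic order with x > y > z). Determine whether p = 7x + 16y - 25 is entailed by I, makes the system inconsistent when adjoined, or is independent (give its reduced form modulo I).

Adjoining 7x + 16y - 25 makes the ideal the whole ring: the system is inconsistent.

First compute the reduced Gröbner basis of I by Buchberger's algorithm.
f_1 = -3x + 2yz - 8y + 4z + 8, LT = x.
f_2 = 3z - 3, LT = z.
f_3 = -6xy - 8y² - 6y + 9z² + 17, LT = xy.

S(f_1,f_3): lcm = xy. S = -⅔y²z + 4/3y² - 4/3yz - 11/3y + 3/2z² + 17/6.
  leading term y²z: subtract (-2/9y²)·f_2 from -⅔y²z + 4/3y² - 4/3yz - 11/3y + 3/2z² + 17/6 → ⅔y² - 4/3yz - 11/3y + 3/2z² + 17/6
  leading term y²: no divisor's leading term divides it; move ⅔y² to the remainder.
  leading term yz: subtract (-4/9y)·f_2 from -4/3yz - 11/3y + 3/2z² + 17/6 → -5y + 3/2z² + 17/6
  leading term y: no divisor's leading term divides it; move -5y to the remainder.
  leading term z²: subtract (½z)·f_2 from 3/2z² + 17/6 → 3/2z + 17/6
  leading term z: subtract (½)·f_2 from 3/2z + 17/6 → 13/3
  leading term 1: no divisor's leading term divides it; move 13/3 to the remainder.
  remainder ⅔y² - 5y + 13/3 ≠ 0; add h_4 = ⅔y² - 5y + 13/3 to the basis.

The other S-polynomials (S(f_1,f_2), S(f_2,f_3), S(f_1,h_4), S(f_2,h_4), S(f_3,h_4)) all reduce to 0 modulo the current basis, so we have a Gröbner basis.
Inter-reduce: drop elements whose leading term is divisible by another's, tail-reduce, and make monic.
Reduced Gröbner basis: {x + 2y - 4, y² - 15/2y + 13/2, z - 1}.
Label its elements g_1 = x + 2y - 4, g_2 = y² - 15/2y + 13/2, g_3 = z - 1.

Reduce p = 7x + 16y - 25 modulo G:
  leading term x: subtract (7)·g_1 from 7x + 16y - 25 → 2y + 3
  leading term y: no divisor's leading term divides it; move 2y to the remainder.
  leading term 1: no divisor's leading term divides it; move 3 to the remainder.
  normal form = 2y + 3.
The normal form is nonzero, so p ∉ I. Since p minus its normal form lies in I, I + (p) = I + (r) where r = 2y + 3; decide whether this ideal is the whole ring.
Run Buchberger on G together with r (pairs among the g_i already reduce to 0 since G is a Gröbner basis):
g_1 = x + 2y - 4, LT = x.
g_2 = y² - 15/2y + 13/2, LT = y².
g_3 = z - 1, LT = z.
r = 2y + 3, LT = y.

S(g_2,r): lcm = y². S = -9y + 13/2.
  leading term y: subtract (-9/2)·r from -9y + 13/2 → 20
  leading term 1: no divisor's leading term divides it; move 20 to the remainder.
  remainder 20 ≠ 0; add m_5 = 20 to the basis.

The other S-polynomials (S(g_1,g_2), S(g_1,g_3), S(g_1,r), S(g_2,g_3), S(g_3,r), S(g_1,m_5), S(g_2,m_5), S(g_3,m_5), S(r,m_5)) all reduce to 0 modulo the current basis, so we have a Gröbner basis.
Inter-reduce: drop elements whose leading term is divisible by another's, tail-reduce, and make monic.
Reduced Gröbner basis: {1}.
The reduced Gröbner basis of I + (p) is {1}: the ideal is the whole ring, so the enlarged system has no common solution — adjoining p is inconsistent.

Ideal membership is decidable via reduction modulo a Gröbner basis.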